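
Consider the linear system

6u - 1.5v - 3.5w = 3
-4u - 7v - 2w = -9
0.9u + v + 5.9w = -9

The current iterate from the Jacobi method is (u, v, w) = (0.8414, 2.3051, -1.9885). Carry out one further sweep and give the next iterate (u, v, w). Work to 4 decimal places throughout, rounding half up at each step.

(-0.0837, 1.3731, -2.0445)

One sweep:
  u = (3 - (-1.5)·2.3051 - (-3.5)·-1.9885) / (6) = -0.0837
  v = (-9 - (-4)·0.8414 - (-2)·-1.9885) / (-7) = 1.3731
  w = (-9 - (0.9)·0.8414 - (1)·2.3051) / (5.9) = -2.0445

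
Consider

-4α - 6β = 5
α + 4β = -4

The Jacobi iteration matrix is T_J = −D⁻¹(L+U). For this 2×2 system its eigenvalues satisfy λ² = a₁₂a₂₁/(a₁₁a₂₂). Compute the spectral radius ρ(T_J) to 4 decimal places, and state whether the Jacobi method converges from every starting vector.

0.6124

a₁₂a₂₁/(a₁₁a₂₂) = (-6)·(1) / ((-4)·(4)) = 0.375000
ρ = √|0.375000| = √0.375000 = 0.6124
ρ < 1, so Jacobi converges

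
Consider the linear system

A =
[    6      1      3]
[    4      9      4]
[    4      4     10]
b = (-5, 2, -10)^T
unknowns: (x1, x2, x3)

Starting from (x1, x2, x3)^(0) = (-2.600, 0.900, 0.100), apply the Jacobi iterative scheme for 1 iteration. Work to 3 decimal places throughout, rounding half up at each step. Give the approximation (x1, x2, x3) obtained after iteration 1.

(-1.033, 1.333, -0.320)

Iteration 1:
  x1 = (-5 - (1)·0.900 - (3)·0.100) / (6) = -1.033
  x2 = (2 - (4)·-2.600 - (4)·0.100) / (9) = 1.333
  x3 = (-10 - (4)·-2.600 - (4)·0.900) / (10) = -0.320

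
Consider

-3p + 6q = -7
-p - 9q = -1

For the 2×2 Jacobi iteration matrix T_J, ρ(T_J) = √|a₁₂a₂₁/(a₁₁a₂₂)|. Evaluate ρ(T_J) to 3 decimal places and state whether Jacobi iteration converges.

a₁₂a₂₁/(a₁₁a₂₂) = (6)·(-1) / ((-3)·(-9)) = -0.222222
ρ = √|-0.222222| = √0.222222 = 0.471
ρ < 1, so Jacobi converges

0.471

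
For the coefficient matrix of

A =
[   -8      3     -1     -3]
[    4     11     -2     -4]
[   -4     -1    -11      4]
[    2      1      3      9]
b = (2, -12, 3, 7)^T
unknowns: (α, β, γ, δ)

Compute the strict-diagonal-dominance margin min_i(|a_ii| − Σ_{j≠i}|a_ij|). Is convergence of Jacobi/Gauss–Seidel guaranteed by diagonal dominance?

1

row 1: |-8| − (3+1+3) = 1
row 2: |11| − (4+2+4) = 1
row 3: |-11| − (4+1+4) = 2
row 4: |9| − (2+1+3) = 3
minimum over rows = 1 → strictly diagonally dominant (convergence guaranteed)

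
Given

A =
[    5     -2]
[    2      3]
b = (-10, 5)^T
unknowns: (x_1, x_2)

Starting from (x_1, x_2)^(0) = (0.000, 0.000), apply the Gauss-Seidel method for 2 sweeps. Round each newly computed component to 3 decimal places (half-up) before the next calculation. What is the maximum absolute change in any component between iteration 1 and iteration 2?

1.200

Iteration 1:
  x_1 = (-10 - (-2)·0.000) / (5) = -2.000
  x_2 = (5 - (2)·-2.000) / (3) = 3.000
Iteration 2:
  x_1 = (-10 - (-2)·3.000) / (5) = -0.800
  x_2 = (5 - (2)·-0.800) / (3) = 2.200
Change: (1.200, -0.800) → max |·| = 1.200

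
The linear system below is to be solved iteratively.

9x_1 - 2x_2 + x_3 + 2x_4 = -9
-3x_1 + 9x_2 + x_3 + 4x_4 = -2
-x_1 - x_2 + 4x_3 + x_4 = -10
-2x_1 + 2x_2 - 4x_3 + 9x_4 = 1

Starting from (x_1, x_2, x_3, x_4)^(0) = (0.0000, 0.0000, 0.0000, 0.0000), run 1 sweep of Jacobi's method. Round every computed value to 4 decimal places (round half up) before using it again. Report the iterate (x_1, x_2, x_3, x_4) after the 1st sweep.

(-1.0000, -0.2222, -2.5000, 0.1111)

Iteration 1:
  x_1 = (-9 - (-2)·0.0000 - (1)·0.0000 - (2)·0.0000) / (9) = -1.0000
  x_2 = (-2 - (-3)·0.0000 - (1)·0.0000 - (4)·0.0000) / (9) = -0.2222
  x_3 = (-10 - (-1)·0.0000 - (-1)·0.0000 - (1)·0.0000) / (4) = -2.5000
  x_4 = (1 - (-2)·0.0000 - (2)·0.0000 - (-4)·0.0000) / (9) = 0.1111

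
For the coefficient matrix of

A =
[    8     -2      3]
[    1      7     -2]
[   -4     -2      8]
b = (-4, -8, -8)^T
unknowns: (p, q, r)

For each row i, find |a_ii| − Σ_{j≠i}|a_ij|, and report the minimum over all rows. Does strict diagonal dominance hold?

row 1: |8| − (2+3) = 3
row 2: |7| − (1+2) = 4
row 3: |8| − (4+2) = 2
minimum over rows = 2 → strictly diagonally dominant (convergence guaranteed)

2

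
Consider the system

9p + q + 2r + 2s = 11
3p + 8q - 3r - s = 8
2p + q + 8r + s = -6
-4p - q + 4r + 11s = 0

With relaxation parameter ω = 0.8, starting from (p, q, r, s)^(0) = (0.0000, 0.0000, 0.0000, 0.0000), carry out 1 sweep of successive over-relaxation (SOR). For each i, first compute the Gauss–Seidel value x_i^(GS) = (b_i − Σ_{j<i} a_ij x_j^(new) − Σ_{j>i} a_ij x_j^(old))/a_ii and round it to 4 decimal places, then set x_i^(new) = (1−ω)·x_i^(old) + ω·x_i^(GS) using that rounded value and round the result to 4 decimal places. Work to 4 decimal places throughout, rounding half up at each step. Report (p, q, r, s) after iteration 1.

Iteration 1:
  p: GS value = (11 - (1)·0.0000 - (2)·0.0000 - (2)·0.0000) / (9) = 1.2222;  p ← (1−ω)·0.0000 + ω·1.2222 = 0.9778
  q: GS value = (8 - (3)·0.9778 - (-3)·0.0000 - (-1)·0.0000) / (8) = 0.6333;  q ← (1−ω)·0.0000 + ω·0.6333 = 0.5066
  r: GS value = (-6 - (2)·0.9778 - (1)·0.5066 - (1)·0.0000) / (8) = -1.0578;  r ← (1−ω)·0.0000 + ω·-1.0578 = -0.8462
  s: GS value = (0 - (-4)·0.9778 - (-1)·0.5066 - (4)·-0.8462) / (11) = 0.7093;  s ← (1−ω)·0.0000 + ω·0.7093 = 0.5674

(0.9778, 0.5066, -0.8462, 0.5674)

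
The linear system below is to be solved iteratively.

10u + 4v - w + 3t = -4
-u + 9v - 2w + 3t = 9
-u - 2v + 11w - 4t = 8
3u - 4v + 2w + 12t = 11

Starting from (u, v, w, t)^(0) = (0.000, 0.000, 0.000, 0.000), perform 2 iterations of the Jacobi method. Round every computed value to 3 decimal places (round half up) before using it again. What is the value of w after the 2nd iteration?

Iteration 1:
  u = (-4 - (4)·0.000 - (-1)·0.000 - (3)·0.000) / (10) = -0.400
  v = (9 - (-1)·0.000 - (-2)·0.000 - (3)·0.000) / (9) = 1.000
  w = (8 - (-1)·0.000 - (-2)·0.000 - (-4)·0.000) / (11) = 0.727
  t = (11 - (3)·0.000 - (-4)·0.000 - (2)·0.000) / (12) = 0.917
Iteration 2:
  u = (-4 - (4)·1.000 - (-1)·0.727 - (3)·0.917) / (10) = -1.002
  v = (9 - (-1)·-0.400 - (-2)·0.727 - (3)·0.917) / (9) = 0.811
  w = (8 - (-1)·-0.400 - (-2)·1.000 - (-4)·0.917) / (11) = 1.206
  t = (11 - (3)·-0.400 - (-4)·1.000 - (2)·0.727) / (12) = 1.229

1.206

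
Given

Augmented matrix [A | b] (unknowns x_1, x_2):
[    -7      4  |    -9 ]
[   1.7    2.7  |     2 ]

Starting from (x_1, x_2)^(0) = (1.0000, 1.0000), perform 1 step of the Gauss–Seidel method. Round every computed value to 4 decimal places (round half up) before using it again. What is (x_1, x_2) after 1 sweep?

Iteration 1:
  x_1 = (-9 - (4)·1.0000) / (-7) = 1.8571
  x_2 = (2 - (1.7)·1.8571) / (2.7) = -0.4285

(1.8571, -0.4285)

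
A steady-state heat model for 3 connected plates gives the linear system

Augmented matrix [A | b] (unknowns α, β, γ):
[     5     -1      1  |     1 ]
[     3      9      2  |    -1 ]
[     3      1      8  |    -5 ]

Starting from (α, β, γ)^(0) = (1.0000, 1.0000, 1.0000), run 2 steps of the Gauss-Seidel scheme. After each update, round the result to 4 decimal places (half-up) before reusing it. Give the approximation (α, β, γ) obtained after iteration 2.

(0.2500, -0.0500, -0.7125)

Iteration 1:
  α = (1 - (-1)·1.0000 - (1)·1.0000) / (5) = 0.2000
  β = (-1 - (3)·0.2000 - (2)·1.0000) / (9) = -0.4000
  γ = (-5 - (3)·0.2000 - (1)·-0.4000) / (8) = -0.6500
Iteration 2:
  α = (1 - (-1)·-0.4000 - (1)·-0.6500) / (5) = 0.2500
  β = (-1 - (3)·0.2500 - (2)·-0.6500) / (9) = -0.0500
  γ = (-5 - (3)·0.2500 - (1)·-0.0500) / (8) = -0.7125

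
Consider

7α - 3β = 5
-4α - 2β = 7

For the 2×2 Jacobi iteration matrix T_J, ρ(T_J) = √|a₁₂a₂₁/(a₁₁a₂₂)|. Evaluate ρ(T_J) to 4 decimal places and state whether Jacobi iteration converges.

0.9258

a₁₂a₂₁/(a₁₁a₂₂) = (-3)·(-4) / ((7)·(-2)) = -0.857143
ρ = √|-0.857143| = √0.857143 = 0.9258
ρ < 1, so Jacobi converges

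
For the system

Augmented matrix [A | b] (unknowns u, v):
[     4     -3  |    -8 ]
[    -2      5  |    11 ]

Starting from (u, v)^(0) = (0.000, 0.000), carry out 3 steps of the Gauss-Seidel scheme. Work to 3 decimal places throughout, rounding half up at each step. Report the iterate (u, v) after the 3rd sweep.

(-0.635, 1.946)

Iteration 1:
  u = (-8 - (-3)·0.000) / (4) = -2.000
  v = (11 - (-2)·-2.000) / (5) = 1.400
Iteration 2:
  u = (-8 - (-3)·1.400) / (4) = -0.950
  v = (11 - (-2)·-0.950) / (5) = 1.820
Iteration 3:
  u = (-8 - (-3)·1.820) / (4) = -0.635
  v = (11 - (-2)·-0.635) / (5) = 1.946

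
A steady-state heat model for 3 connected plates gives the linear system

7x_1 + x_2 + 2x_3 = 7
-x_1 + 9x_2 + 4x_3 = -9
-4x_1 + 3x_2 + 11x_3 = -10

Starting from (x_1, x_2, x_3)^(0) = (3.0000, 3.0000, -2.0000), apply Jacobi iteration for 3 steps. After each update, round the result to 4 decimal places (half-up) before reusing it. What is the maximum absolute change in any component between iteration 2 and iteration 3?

0.2242

Iteration 1:
  x_1 = (7 - (1)·3.0000 - (2)·-2.0000) / (7) = 1.1429
  x_2 = (-9 - (-1)·3.0000 - (4)·-2.0000) / (9) = 0.2222
  x_3 = (-10 - (-4)·3.0000 - (3)·3.0000) / (11) = -0.6364
Iteration 2:
  x_1 = (7 - (1)·0.2222 - (2)·-0.6364) / (7) = 1.1501
  x_2 = (-9 - (-1)·1.1429 - (4)·-0.6364) / (9) = -0.5902
  x_3 = (-10 - (-4)·1.1429 - (3)·0.2222) / (11) = -0.5541
Iteration 3:
  x_1 = (7 - (1)·-0.5902 - (2)·-0.5541) / (7) = 1.2426
  x_2 = (-9 - (-1)·1.1501 - (4)·-0.5541) / (9) = -0.6259
  x_3 = (-10 - (-4)·1.1501 - (3)·-0.5902) / (11) = -0.3299
Change: (0.0925, -0.0357, 0.2242) → max |·| = 0.2242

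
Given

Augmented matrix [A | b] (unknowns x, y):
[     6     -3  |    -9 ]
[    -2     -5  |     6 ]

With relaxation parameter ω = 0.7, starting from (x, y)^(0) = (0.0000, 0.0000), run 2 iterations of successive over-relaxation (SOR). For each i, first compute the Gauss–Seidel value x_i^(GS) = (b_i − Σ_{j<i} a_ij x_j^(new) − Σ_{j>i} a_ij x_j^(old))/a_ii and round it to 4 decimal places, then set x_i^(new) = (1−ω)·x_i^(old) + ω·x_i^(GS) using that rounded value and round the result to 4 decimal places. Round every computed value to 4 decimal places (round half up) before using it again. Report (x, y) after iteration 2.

(-1.5561, -0.5681)

Iteration 1:
  x: GS value = (-9 - (-3)·0.0000) / (6) = -1.5000;  x ← (1−ω)·0.0000 + ω·-1.5000 = -1.0500
  y: GS value = (6 - (-2)·-1.0500) / (-5) = -0.7800;  y ← (1−ω)·0.0000 + ω·-0.7800 = -0.5460
Iteration 2:
  x: GS value = (-9 - (-3)·-0.5460) / (6) = -1.7730;  x ← (1−ω)·-1.0500 + ω·-1.7730 = -1.5561
  y: GS value = (6 - (-2)·-1.5561) / (-5) = -0.5776;  y ← (1−ω)·-0.5460 + ω·-0.5776 = -0.5681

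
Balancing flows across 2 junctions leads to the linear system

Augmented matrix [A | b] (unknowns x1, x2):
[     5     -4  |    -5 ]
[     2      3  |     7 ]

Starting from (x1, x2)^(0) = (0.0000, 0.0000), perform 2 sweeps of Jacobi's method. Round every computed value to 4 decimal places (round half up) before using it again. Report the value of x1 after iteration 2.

Iteration 1:
  x1 = (-5 - (-4)·0.0000) / (5) = -1.0000
  x2 = (7 - (2)·0.0000) / (3) = 2.3333
Iteration 2:
  x1 = (-5 - (-4)·2.3333) / (5) = 0.8666
  x2 = (7 - (2)·-1.0000) / (3) = 3.0000

0.8666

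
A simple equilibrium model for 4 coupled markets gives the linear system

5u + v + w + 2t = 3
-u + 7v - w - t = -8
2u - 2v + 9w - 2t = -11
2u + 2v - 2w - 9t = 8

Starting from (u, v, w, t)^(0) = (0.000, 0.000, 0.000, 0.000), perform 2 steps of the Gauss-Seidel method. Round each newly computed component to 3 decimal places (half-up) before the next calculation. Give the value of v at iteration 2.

-1.263

Iteration 1:
  u = (3 - (1)·0.000 - (1)·0.000 - (2)·0.000) / (5) = 0.600
  v = (-8 - (-1)·0.600 - (-1)·0.000 - (-1)·0.000) / (7) = -1.057
  w = (-11 - (2)·0.600 - (-2)·-1.057 - (-2)·0.000) / (9) = -1.590
  t = (8 - (2)·0.600 - (2)·-1.057 - (-2)·-1.590) / (-9) = -0.637
Iteration 2:
  u = (3 - (1)·-1.057 - (1)·-1.590 - (2)·-0.637) / (5) = 1.384
  v = (-8 - (-1)·1.384 - (-1)·-1.590 - (-1)·-0.637) / (7) = -1.263
  w = (-11 - (2)·1.384 - (-2)·-1.263 - (-2)·-0.637) / (9) = -1.952
  t = (8 - (2)·1.384 - (2)·-1.263 - (-2)·-1.952) / (-9) = -0.428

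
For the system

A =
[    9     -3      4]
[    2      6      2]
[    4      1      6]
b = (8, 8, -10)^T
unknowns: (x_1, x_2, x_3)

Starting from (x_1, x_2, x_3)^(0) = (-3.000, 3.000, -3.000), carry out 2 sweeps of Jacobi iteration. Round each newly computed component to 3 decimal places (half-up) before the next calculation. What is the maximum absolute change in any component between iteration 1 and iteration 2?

Iteration 1:
  x_1 = (8 - (-3)·3.000 - (4)·-3.000) / (9) = 3.222
  x_2 = (8 - (2)·-3.000 - (2)·-3.000) / (6) = 3.333
  x_3 = (-10 - (4)·-3.000 - (1)·3.000) / (6) = -0.167
Iteration 2:
  x_1 = (8 - (-3)·3.333 - (4)·-0.167) / (9) = 2.074
  x_2 = (8 - (2)·3.222 - (2)·-0.167) / (6) = 0.315
  x_3 = (-10 - (4)·3.222 - (1)·3.333) / (6) = -4.370
Change: (-1.148, -3.018, -4.203) → max |·| = 4.203

4.203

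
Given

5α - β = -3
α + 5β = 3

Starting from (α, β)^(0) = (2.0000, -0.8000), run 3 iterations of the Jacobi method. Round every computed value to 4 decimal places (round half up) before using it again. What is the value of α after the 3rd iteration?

-0.4496

Iteration 1:
  α = (-3 - (-1)·-0.8000) / (5) = -0.7600
  β = (3 - (1)·2.0000) / (5) = 0.2000
Iteration 2:
  α = (-3 - (-1)·0.2000) / (5) = -0.5600
  β = (3 - (1)·-0.7600) / (5) = 0.7520
Iteration 3:
  α = (-3 - (-1)·0.7520) / (5) = -0.4496
  β = (3 - (1)·-0.5600) / (5) = 0.7120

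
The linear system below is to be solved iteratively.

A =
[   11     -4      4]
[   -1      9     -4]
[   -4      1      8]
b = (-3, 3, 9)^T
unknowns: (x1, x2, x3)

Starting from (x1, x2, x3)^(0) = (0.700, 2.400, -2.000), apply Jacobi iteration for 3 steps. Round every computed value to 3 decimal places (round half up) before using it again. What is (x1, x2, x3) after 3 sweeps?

(-0.580, 1.058, 0.563)

Iteration 1:
  x1 = (-3 - (-4)·2.400 - (4)·-2.000) / (11) = 1.327
  x2 = (3 - (-1)·0.700 - (-4)·-2.000) / (9) = -0.478
  x3 = (9 - (-4)·0.700 - (1)·2.400) / (8) = 1.175
Iteration 2:
  x1 = (-3 - (-4)·-0.478 - (4)·1.175) / (11) = -0.874
  x2 = (3 - (-1)·1.327 - (-4)·1.175) / (9) = 1.003
  x3 = (9 - (-4)·1.327 - (1)·-0.478) / (8) = 1.848
Iteration 3:
  x1 = (-3 - (-4)·1.003 - (4)·1.848) / (11) = -0.580
  x2 = (3 - (-1)·-0.874 - (-4)·1.848) / (9) = 1.058
  x3 = (9 - (-4)·-0.874 - (1)·1.003) / (8) = 0.563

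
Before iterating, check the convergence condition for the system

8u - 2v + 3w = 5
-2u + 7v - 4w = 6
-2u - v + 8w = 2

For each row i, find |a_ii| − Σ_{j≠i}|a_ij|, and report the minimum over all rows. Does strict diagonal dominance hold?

1

row 1: |8| − (2+3) = 3
row 2: |7| − (2+4) = 1
row 3: |8| − (2+1) = 5
minimum over rows = 1 → strictly diagonally dominant (convergence guaranteed)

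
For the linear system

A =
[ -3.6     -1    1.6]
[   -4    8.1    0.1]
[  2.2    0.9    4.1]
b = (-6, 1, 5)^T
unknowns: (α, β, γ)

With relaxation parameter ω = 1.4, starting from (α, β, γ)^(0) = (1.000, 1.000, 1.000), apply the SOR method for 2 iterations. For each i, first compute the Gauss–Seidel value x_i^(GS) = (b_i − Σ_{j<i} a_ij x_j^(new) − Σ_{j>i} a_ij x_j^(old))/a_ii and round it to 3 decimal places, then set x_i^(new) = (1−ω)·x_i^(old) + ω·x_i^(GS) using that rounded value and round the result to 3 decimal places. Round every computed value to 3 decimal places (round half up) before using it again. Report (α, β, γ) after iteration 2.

Iteration 1:
  α: GS value = (-6 - (-1)·1.000 - (1.6)·1.000) / (-3.6) = 1.833;  α ← (1−ω)·1.000 + ω·1.833 = 2.166
  β: GS value = (1 - (-4)·2.166 - (0.1)·1.000) / (8.1) = 1.181;  β ← (1−ω)·1.000 + ω·1.181 = 1.253
  γ: GS value = (5 - (2.2)·2.166 - (0.9)·1.253) / (4.1) = -0.218;  γ ← (1−ω)·1.000 + ω·-0.218 = -0.705
Iteration 2:
  α: GS value = (-6 - (-1)·1.253 - (1.6)·-0.705) / (-3.6) = 1.005;  α ← (1−ω)·2.166 + ω·1.005 = 0.541
  β: GS value = (1 - (-4)·0.541 - (0.1)·-0.705) / (8.1) = 0.399;  β ← (1−ω)·1.253 + ω·0.399 = 0.057
  γ: GS value = (5 - (2.2)·0.541 - (0.9)·0.057) / (4.1) = 0.917;  γ ← (1−ω)·-0.705 + ω·0.917 = 1.566

(0.541, 0.057, 1.566)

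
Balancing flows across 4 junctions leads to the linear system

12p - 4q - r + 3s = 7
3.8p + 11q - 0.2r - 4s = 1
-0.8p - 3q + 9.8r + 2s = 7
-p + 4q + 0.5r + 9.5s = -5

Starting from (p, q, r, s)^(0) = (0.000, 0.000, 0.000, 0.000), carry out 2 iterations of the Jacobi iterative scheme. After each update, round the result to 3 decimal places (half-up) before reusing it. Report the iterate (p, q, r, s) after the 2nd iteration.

Iteration 1:
  p = (7 - (-4)·0.000 - (-1)·0.000 - (3)·0.000) / (12) = 0.583
  q = (1 - (3.8)·0.000 - (-0.2)·0.000 - (-4)·0.000) / (11) = 0.091
  r = (7 - (-0.8)·0.000 - (-3)·0.000 - (2)·0.000) / (9.8) = 0.714
  s = (-5 - (-1)·0.000 - (4)·0.000 - (0.5)·0.000) / (9.5) = -0.526
Iteration 2:
  p = (7 - (-4)·0.091 - (-1)·0.714 - (3)·-0.526) / (12) = 0.805
  q = (1 - (3.8)·0.583 - (-0.2)·0.714 - (-4)·-0.526) / (11) = -0.289
  r = (7 - (-0.8)·0.583 - (-3)·0.091 - (2)·-0.526) / (9.8) = 0.897
  s = (-5 - (-1)·0.583 - (4)·0.091 - (0.5)·0.714) / (9.5) = -0.541

(0.805, -0.289, 0.897, -0.541)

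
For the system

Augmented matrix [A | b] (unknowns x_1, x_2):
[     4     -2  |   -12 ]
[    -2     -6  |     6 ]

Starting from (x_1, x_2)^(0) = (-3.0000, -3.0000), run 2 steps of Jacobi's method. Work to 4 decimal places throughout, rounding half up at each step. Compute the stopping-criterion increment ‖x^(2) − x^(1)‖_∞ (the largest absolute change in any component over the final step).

Iteration 1:
  x_1 = (-12 - (-2)·-3.0000) / (4) = -4.5000
  x_2 = (6 - (-2)·-3.0000) / (-6) = 0.0000
Iteration 2:
  x_1 = (-12 - (-2)·0.0000) / (4) = -3.0000
  x_2 = (6 - (-2)·-4.5000) / (-6) = 0.5000
Change: (1.5000, 0.5000) → max |·| = 1.5000

1.5000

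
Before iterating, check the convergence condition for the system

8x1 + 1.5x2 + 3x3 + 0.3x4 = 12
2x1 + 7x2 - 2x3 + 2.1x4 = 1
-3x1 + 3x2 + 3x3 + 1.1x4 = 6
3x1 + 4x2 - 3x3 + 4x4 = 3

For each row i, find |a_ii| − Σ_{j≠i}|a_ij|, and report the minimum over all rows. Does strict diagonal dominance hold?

-6

row 1: |8| − (1.5+3+0.3) = 3.2
row 2: |7| − (2+2+2.1) = 0.9
row 3: |3| − (3+3+1.1) = -4.1
row 4: |4| − (3+4+3) = -6
minimum over rows = -6 → not strictly diagonally dominant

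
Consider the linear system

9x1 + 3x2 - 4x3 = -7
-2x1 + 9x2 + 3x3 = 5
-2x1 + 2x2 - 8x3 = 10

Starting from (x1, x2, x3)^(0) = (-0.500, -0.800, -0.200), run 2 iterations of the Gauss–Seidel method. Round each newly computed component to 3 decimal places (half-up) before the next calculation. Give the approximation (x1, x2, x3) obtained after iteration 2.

(-1.375, 0.576, -0.762)

Iteration 1:
  x1 = (-7 - (3)·-0.800 - (-4)·-0.200) / (9) = -0.600
  x2 = (5 - (-2)·-0.600 - (3)·-0.200) / (9) = 0.489
  x3 = (10 - (-2)·-0.600 - (2)·0.489) / (-8) = -0.978
Iteration 2:
  x1 = (-7 - (3)·0.489 - (-4)·-0.978) / (9) = -1.375
  x2 = (5 - (-2)·-1.375 - (3)·-0.978) / (9) = 0.576
  x3 = (10 - (-2)·-1.375 - (2)·0.576) / (-8) = -0.762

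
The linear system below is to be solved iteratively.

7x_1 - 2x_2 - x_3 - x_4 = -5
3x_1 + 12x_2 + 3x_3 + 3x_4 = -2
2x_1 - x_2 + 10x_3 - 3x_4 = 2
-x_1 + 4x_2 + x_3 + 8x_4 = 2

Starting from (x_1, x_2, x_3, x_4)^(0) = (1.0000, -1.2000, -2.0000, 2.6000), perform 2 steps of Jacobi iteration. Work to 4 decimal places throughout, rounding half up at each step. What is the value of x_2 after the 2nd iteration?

-0.3951

Iteration 1:
  x_1 = (-5 - (-2)·-1.2000 - (-1)·-2.0000 - (-1)·2.6000) / (7) = -0.9714
  x_2 = (-2 - (3)·1.0000 - (3)·-2.0000 - (3)·2.6000) / (12) = -0.5667
  x_3 = (2 - (2)·1.0000 - (-1)·-1.2000 - (-3)·2.6000) / (10) = 0.6600
  x_4 = (2 - (-1)·1.0000 - (4)·-1.2000 - (1)·-2.0000) / (8) = 1.2250
Iteration 2:
  x_1 = (-5 - (-2)·-0.5667 - (-1)·0.6600 - (-1)·1.2250) / (7) = -0.6069
  x_2 = (-2 - (3)·-0.9714 - (3)·0.6600 - (3)·1.2250) / (12) = -0.3951
  x_3 = (2 - (2)·-0.9714 - (-1)·-0.5667 - (-3)·1.2250) / (10) = 0.7051
  x_4 = (2 - (-1)·-0.9714 - (4)·-0.5667 - (1)·0.6600) / (8) = 0.3294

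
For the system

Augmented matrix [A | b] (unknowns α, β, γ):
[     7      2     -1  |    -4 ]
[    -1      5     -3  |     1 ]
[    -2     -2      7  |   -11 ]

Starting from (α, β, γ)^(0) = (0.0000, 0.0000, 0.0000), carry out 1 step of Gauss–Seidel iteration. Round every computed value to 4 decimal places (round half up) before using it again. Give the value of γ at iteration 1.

-1.7102

Iteration 1:
  α = (-4 - (2)·0.0000 - (-1)·0.0000) / (7) = -0.5714
  β = (1 - (-1)·-0.5714 - (-3)·0.0000) / (5) = 0.0857
  γ = (-11 - (-2)·-0.5714 - (-2)·0.0857) / (7) = -1.7102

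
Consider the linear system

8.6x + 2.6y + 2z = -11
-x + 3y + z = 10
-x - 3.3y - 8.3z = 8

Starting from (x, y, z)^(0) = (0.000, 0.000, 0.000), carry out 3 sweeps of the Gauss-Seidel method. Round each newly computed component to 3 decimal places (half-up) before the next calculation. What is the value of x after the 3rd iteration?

-1.821

Iteration 1:
  x = (-11 - (2.6)·0.000 - (2)·0.000) / (8.6) = -1.279
  y = (10 - (-1)·-1.279 - (1)·0.000) / (3) = 2.907
  z = (8 - (-1)·-1.279 - (-3.3)·2.907) / (-8.3) = -1.966
Iteration 2:
  x = (-11 - (2.6)·2.907 - (2)·-1.966) / (8.6) = -1.701
  y = (10 - (-1)·-1.701 - (1)·-1.966) / (3) = 3.422
  z = (8 - (-1)·-1.701 - (-3.3)·3.422) / (-8.3) = -2.119
Iteration 3:
  x = (-11 - (2.6)·3.422 - (2)·-2.119) / (8.6) = -1.821
  y = (10 - (-1)·-1.821 - (1)·-2.119) / (3) = 3.433
  z = (8 - (-1)·-1.821 - (-3.3)·3.433) / (-8.3) = -2.109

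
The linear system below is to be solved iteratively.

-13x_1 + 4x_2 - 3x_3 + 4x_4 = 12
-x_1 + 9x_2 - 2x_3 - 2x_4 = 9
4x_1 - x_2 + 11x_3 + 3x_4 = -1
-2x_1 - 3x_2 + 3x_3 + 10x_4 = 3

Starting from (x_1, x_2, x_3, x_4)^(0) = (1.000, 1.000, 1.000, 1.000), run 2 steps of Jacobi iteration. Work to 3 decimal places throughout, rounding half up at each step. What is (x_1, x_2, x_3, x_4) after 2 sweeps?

(-0.144, 0.910, 0.110, 0.850)

Iteration 1:
  x_1 = (12 - (4)·1.000 - (-3)·1.000 - (4)·1.000) / (-13) = -0.538
  x_2 = (9 - (-1)·1.000 - (-2)·1.000 - (-2)·1.000) / (9) = 1.556
  x_3 = (-1 - (4)·1.000 - (-1)·1.000 - (3)·1.000) / (11) = -0.636
  x_4 = (3 - (-2)·1.000 - (-3)·1.000 - (3)·1.000) / (10) = 0.500
Iteration 2:
  x_1 = (12 - (4)·1.556 - (-3)·-0.636 - (4)·0.500) / (-13) = -0.144
  x_2 = (9 - (-1)·-0.538 - (-2)·-0.636 - (-2)·0.500) / (9) = 0.910
  x_3 = (-1 - (4)·-0.538 - (-1)·1.556 - (3)·0.500) / (11) = 0.110
  x_4 = (3 - (-2)·-0.538 - (-3)·1.556 - (3)·-0.636) / (10) = 0.850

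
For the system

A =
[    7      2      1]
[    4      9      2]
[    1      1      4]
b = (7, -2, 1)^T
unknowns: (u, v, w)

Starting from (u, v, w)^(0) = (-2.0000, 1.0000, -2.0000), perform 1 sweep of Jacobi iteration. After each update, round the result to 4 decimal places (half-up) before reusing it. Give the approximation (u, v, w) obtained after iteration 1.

(1.0000, 1.1111, 0.5000)

Iteration 1:
  u = (7 - (2)·1.0000 - (1)·-2.0000) / (7) = 1.0000
  v = (-2 - (4)·-2.0000 - (2)·-2.0000) / (9) = 1.1111
  w = (1 - (1)·-2.0000 - (1)·1.0000) / (4) = 0.5000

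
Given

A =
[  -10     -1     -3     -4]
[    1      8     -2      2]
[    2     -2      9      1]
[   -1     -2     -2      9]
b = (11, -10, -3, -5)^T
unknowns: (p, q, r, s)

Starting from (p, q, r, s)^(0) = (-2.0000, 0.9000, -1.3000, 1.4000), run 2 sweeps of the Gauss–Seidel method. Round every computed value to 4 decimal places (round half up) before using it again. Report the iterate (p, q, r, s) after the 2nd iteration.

Iteration 1:
  p = (11 - (-1)·0.9000 - (-3)·-1.3000 - (-4)·1.4000) / (-10) = -1.3600
  q = (-10 - (1)·-1.3600 - (-2)·-1.3000 - (2)·1.4000) / (8) = -1.7550
  r = (-3 - (2)·-1.3600 - (-2)·-1.7550 - (1)·1.4000) / (9) = -0.5767
  s = (-5 - (-1)·-1.3600 - (-2)·-1.7550 - (-2)·-0.5767) / (9) = -1.2248
Iteration 2:
  p = (11 - (-1)·-1.7550 - (-3)·-0.5767 - (-4)·-1.2248) / (-10) = -0.2616
  q = (-10 - (1)·-0.2616 - (-2)·-0.5767 - (2)·-1.2248) / (8) = -1.0553
  r = (-3 - (2)·-0.2616 - (-2)·-1.0553 - (1)·-1.2248) / (9) = -0.3736
  s = (-5 - (-1)·-0.2616 - (-2)·-1.0553 - (-2)·-0.3736) / (9) = -0.9022

(-0.2616, -1.0553, -0.3736, -0.9022)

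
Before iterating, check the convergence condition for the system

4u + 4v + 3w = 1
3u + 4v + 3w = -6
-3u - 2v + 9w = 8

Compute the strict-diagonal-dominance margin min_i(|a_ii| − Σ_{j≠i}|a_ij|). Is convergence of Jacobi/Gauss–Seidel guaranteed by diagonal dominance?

-3

row 1: |4| − (4+3) = -3
row 2: |4| − (3+3) = -2
row 3: |9| − (3+2) = 4
minimum over rows = -3 → not strictly diagonally dominant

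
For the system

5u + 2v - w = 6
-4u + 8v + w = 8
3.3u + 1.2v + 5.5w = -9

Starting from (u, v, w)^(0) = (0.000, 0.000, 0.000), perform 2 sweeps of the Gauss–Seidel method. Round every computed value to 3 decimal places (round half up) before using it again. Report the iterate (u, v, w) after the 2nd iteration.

(0.019, 1.348, -1.942)

Iteration 1:
  u = (6 - (2)·0.000 - (-1)·0.000) / (5) = 1.200
  v = (8 - (-4)·1.200 - (1)·0.000) / (8) = 1.600
  w = (-9 - (3.3)·1.200 - (1.2)·1.600) / (5.5) = -2.705
Iteration 2:
  u = (6 - (2)·1.600 - (-1)·-2.705) / (5) = 0.019
  v = (8 - (-4)·0.019 - (1)·-2.705) / (8) = 1.348
  w = (-9 - (3.3)·0.019 - (1.2)·1.348) / (5.5) = -1.942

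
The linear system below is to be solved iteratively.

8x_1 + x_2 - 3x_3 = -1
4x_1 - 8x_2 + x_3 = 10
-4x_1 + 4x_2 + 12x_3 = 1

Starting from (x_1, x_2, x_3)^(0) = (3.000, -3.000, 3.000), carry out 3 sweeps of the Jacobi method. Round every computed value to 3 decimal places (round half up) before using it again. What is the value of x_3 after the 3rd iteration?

0.377

Iteration 1:
  x_1 = (-1 - (1)·-3.000 - (-3)·3.000) / (8) = 1.375
  x_2 = (10 - (4)·3.000 - (1)·3.000) / (-8) = 0.625
  x_3 = (1 - (-4)·3.000 - (4)·-3.000) / (12) = 2.083
Iteration 2:
  x_1 = (-1 - (1)·0.625 - (-3)·2.083) / (8) = 0.578
  x_2 = (10 - (4)·1.375 - (1)·2.083) / (-8) = -0.302
  x_3 = (1 - (-4)·1.375 - (4)·0.625) / (12) = 0.333
Iteration 3:
  x_1 = (-1 - (1)·-0.302 - (-3)·0.333) / (8) = 0.038
  x_2 = (10 - (4)·0.578 - (1)·0.333) / (-8) = -0.919
  x_3 = (1 - (-4)·0.578 - (4)·-0.302) / (12) = 0.377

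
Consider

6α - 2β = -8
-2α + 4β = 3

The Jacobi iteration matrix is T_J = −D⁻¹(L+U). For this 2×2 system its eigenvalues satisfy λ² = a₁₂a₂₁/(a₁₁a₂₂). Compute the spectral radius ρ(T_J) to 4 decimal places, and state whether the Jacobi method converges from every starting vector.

0.4082

a₁₂a₂₁/(a₁₁a₂₂) = (-2)·(-2) / ((6)·(4)) = 0.166667
ρ = √|0.166667| = √0.166667 = 0.4082
ρ < 1, so Jacobi converges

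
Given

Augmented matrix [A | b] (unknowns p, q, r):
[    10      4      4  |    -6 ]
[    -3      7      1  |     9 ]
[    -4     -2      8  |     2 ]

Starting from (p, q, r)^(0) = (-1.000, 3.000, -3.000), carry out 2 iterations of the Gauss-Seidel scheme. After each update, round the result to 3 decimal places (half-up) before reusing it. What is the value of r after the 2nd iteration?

Iteration 1:
  p = (-6 - (4)·3.000 - (4)·-3.000) / (10) = -0.600
  q = (9 - (-3)·-0.600 - (1)·-3.000) / (7) = 1.457
  r = (2 - (-4)·-0.600 - (-2)·1.457) / (8) = 0.314
Iteration 2:
  p = (-6 - (4)·1.457 - (4)·0.314) / (10) = -1.308
  q = (9 - (-3)·-1.308 - (1)·0.314) / (7) = 0.680
  r = (2 - (-4)·-1.308 - (-2)·0.680) / (8) = -0.234

-0.234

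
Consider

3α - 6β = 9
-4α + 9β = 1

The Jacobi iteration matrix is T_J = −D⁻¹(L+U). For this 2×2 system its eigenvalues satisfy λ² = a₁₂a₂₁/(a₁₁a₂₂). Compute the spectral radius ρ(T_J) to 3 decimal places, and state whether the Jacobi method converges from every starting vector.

0.943

a₁₂a₂₁/(a₁₁a₂₂) = (-6)·(-4) / ((3)·(9)) = 0.888889
ρ = √|0.888889| = √0.888889 = 0.943
ρ < 1, so Jacobi converges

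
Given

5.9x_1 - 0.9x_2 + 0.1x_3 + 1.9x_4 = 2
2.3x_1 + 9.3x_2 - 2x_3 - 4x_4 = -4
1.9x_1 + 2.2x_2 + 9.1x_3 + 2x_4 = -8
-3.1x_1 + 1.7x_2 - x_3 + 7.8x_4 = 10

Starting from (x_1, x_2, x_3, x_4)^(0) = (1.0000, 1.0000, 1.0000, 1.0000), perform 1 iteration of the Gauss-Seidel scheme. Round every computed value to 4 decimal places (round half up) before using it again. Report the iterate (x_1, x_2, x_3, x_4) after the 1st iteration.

Iteration 1:
  x_1 = (2 - (-0.9)·1.0000 - (0.1)·1.0000 - (1.9)·1.0000) / (5.9) = 0.1525
  x_2 = (-4 - (2.3)·0.1525 - (-2)·1.0000 - (-4)·1.0000) / (9.3) = 0.1773
  x_3 = (-8 - (1.9)·0.1525 - (2.2)·0.1773 - (2)·1.0000) / (9.1) = -1.1736
  x_4 = (10 - (-3.1)·0.1525 - (1.7)·0.1773 - (-1)·-1.1736) / (7.8) = 1.1536

(0.1525, 0.1773, -1.1736, 1.1536)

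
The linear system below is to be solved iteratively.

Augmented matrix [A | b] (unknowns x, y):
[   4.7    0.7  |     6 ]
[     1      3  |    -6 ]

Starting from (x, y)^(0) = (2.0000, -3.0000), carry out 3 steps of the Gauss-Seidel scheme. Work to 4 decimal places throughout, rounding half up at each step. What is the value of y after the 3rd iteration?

-2.5523

Iteration 1:
  x = (6 - (0.7)·-3.0000) / (4.7) = 1.7234
  y = (-6 - (1)·1.7234) / (3) = -2.5745
Iteration 2:
  x = (6 - (0.7)·-2.5745) / (4.7) = 1.6600
  y = (-6 - (1)·1.6600) / (3) = -2.5533
Iteration 3:
  x = (6 - (0.7)·-2.5533) / (4.7) = 1.6569
  y = (-6 - (1)·1.6569) / (3) = -2.5523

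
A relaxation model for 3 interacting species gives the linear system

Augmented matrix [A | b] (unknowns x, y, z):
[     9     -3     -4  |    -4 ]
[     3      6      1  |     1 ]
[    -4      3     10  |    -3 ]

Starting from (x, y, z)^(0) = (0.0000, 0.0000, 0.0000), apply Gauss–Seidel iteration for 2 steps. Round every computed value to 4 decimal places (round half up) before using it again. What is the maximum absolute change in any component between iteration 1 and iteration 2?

Iteration 1:
  x = (-4 - (-3)·0.0000 - (-4)·0.0000) / (9) = -0.4444
  y = (1 - (3)·-0.4444 - (1)·0.0000) / (6) = 0.3889
  z = (-3 - (-4)·-0.4444 - (3)·0.3889) / (10) = -0.5944
Iteration 2:
  x = (-4 - (-3)·0.3889 - (-4)·-0.5944) / (9) = -0.5790
  y = (1 - (3)·-0.5790 - (1)·-0.5944) / (6) = 0.5552
  z = (-3 - (-4)·-0.5790 - (3)·0.5552) / (10) = -0.6982
Change: (-0.1346, 0.1663, -0.1038) → max |·| = 0.1663

0.1663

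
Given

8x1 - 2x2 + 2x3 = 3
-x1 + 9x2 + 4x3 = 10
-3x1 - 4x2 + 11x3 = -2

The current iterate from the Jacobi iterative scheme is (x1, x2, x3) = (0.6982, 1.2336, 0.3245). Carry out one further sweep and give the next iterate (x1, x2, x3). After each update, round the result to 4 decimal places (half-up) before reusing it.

One sweep:
  x1 = (3 - (-2)·1.2336 - (2)·0.3245) / (8) = 0.6023
  x2 = (10 - (-1)·0.6982 - (4)·0.3245) / (9) = 1.0445
  x3 = (-2 - (-3)·0.6982 - (-4)·1.2336) / (11) = 0.4572

(0.6023, 1.0445, 0.4572)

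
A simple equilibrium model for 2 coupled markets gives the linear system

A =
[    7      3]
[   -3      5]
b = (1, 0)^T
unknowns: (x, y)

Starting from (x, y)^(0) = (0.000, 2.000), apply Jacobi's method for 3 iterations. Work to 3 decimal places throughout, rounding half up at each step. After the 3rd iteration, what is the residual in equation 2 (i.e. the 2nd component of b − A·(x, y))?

0.548

Iteration 1:
  x = (1 - (3)·2.000) / (7) = -0.714
  y = (0 - (-3)·0.000) / (5) = 0.000
Iteration 2:
  x = (1 - (3)·0.000) / (7) = 0.143
  y = (0 - (-3)·-0.714) / (5) = -0.428
Iteration 3:
  x = (1 - (3)·-0.428) / (7) = 0.326
  y = (0 - (-3)·0.143) / (5) = 0.086
Residual b − A·x = (-1.540, 0.548)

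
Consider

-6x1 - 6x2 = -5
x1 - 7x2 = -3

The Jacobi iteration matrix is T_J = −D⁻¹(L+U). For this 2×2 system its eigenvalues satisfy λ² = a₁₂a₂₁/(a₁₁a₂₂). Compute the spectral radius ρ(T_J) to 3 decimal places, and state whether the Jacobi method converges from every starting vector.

a₁₂a₂₁/(a₁₁a₂₂) = (-6)·(1) / ((-6)·(-7)) = -0.142857
ρ = √|-0.142857| = √0.142857 = 0.378
ρ < 1, so Jacobi converges

0.378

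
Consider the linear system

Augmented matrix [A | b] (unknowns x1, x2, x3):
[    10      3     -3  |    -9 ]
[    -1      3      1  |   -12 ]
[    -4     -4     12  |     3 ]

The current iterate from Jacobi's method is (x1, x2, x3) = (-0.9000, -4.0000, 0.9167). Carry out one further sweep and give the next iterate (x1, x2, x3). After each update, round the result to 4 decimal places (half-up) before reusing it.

One sweep:
  x1 = (-9 - (3)·-4.0000 - (-3)·0.9167) / (10) = 0.5750
  x2 = (-12 - (-1)·-0.9000 - (1)·0.9167) / (3) = -4.6056
  x3 = (3 - (-4)·-0.9000 - (-4)·-4.0000) / (12) = -1.3833

(0.5750, -4.6056, -1.3833)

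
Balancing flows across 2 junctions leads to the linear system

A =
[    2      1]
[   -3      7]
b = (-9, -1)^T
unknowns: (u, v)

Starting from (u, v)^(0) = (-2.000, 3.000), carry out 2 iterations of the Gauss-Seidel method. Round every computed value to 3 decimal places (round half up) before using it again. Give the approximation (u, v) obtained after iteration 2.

Iteration 1:
  u = (-9 - (1)·3.000) / (2) = -6.000
  v = (-1 - (-3)·-6.000) / (7) = -2.714
Iteration 2:
  u = (-9 - (1)·-2.714) / (2) = -3.143
  v = (-1 - (-3)·-3.143) / (7) = -1.490

(-3.143, -1.490)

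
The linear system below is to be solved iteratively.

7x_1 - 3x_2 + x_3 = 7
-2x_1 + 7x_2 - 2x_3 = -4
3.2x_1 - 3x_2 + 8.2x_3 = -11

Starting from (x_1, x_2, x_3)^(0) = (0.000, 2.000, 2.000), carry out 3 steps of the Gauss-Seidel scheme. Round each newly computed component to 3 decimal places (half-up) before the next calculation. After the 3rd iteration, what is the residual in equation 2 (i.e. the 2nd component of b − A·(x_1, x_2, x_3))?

0.166

Iteration 1:
  x_1 = (7 - (-3)·2.000 - (1)·2.000) / (7) = 1.571
  x_2 = (-4 - (-2)·1.571 - (-2)·2.000) / (7) = 0.449
  x_3 = (-11 - (3.2)·1.571 - (-3)·0.449) / (8.2) = -1.790
Iteration 2:
  x_1 = (7 - (-3)·0.449 - (1)·-1.790) / (7) = 1.448
  x_2 = (-4 - (-2)·1.448 - (-2)·-1.790) / (7) = -0.669
  x_3 = (-11 - (3.2)·1.448 - (-3)·-0.669) / (8.2) = -2.151
Iteration 3:
  x_1 = (7 - (-3)·-0.669 - (1)·-2.151) / (7) = 1.021
  x_2 = (-4 - (-2)·1.021 - (-2)·-2.151) / (7) = -0.894
  x_3 = (-11 - (3.2)·1.021 - (-3)·-0.894) / (8.2) = -2.067
Residual b − A·x = (-0.762, 0.166, 0.000)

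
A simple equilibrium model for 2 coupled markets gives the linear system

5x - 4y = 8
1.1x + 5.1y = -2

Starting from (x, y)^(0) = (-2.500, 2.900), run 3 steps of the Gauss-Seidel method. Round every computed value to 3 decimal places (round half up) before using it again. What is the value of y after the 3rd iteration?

Iteration 1:
  x = (8 - (-4)·2.900) / (5) = 3.920
  y = (-2 - (1.1)·3.920) / (5.1) = -1.238
Iteration 2:
  x = (8 - (-4)·-1.238) / (5) = 0.610
  y = (-2 - (1.1)·0.610) / (5.1) = -0.524
Iteration 3:
  x = (8 - (-4)·-0.524) / (5) = 1.181
  y = (-2 - (1.1)·1.181) / (5.1) = -0.647

-0.647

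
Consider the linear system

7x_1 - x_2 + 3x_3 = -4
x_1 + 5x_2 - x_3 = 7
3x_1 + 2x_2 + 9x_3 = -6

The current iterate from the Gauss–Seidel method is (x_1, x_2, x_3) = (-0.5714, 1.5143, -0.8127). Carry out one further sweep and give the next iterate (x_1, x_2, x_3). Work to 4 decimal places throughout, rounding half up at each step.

One sweep:
  x_1 = (-4 - (-1)·1.5143 - (3)·-0.8127) / (7) = -0.0068
  x_2 = (7 - (1)·-0.0068 - (-1)·-0.8127) / (5) = 1.2388
  x_3 = (-6 - (3)·-0.0068 - (2)·1.2388) / (9) = -0.9397

(-0.0068, 1.2388, -0.9397)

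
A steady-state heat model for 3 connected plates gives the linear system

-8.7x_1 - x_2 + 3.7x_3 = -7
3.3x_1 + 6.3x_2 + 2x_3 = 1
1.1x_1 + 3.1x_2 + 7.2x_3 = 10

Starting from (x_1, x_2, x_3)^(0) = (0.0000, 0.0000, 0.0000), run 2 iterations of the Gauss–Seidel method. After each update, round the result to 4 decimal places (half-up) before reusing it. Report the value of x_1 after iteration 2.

1.4213

Iteration 1:
  x_1 = (-7 - (-1)·0.0000 - (3.7)·0.0000) / (-8.7) = 0.8046
  x_2 = (1 - (3.3)·0.8046 - (2)·0.0000) / (6.3) = -0.2627
  x_3 = (10 - (1.1)·0.8046 - (3.1)·-0.2627) / (7.2) = 1.3791
Iteration 2:
  x_1 = (-7 - (-1)·-0.2627 - (3.7)·1.3791) / (-8.7) = 1.4213
  x_2 = (1 - (3.3)·1.4213 - (2)·1.3791) / (6.3) = -1.0236
  x_3 = (10 - (1.1)·1.4213 - (3.1)·-1.0236) / (7.2) = 1.6125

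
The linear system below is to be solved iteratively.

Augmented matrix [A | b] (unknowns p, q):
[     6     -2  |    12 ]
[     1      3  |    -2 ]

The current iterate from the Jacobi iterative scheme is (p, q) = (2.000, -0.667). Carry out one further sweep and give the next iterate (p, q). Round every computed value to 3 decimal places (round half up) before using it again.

One sweep:
  p = (12 - (-2)·-0.667) / (6) = 1.778
  q = (-2 - (1)·2.000) / (3) = -1.333

(1.778, -1.333)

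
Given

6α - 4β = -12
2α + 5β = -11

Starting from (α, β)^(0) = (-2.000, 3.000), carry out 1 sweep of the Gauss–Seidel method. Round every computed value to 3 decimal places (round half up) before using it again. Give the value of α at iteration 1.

Iteration 1:
  α = (-12 - (-4)·3.000) / (6) = 0.000
  β = (-11 - (2)·0.000) / (5) = -2.200

0.000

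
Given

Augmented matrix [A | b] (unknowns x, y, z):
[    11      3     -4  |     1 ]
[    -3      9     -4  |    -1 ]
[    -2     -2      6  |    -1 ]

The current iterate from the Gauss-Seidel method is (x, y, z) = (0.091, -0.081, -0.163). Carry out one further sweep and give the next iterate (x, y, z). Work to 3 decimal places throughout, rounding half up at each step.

One sweep:
  x = (1 - (3)·-0.081 - (-4)·-0.163) / (11) = 0.054
  y = (-1 - (-3)·0.054 - (-4)·-0.163) / (9) = -0.166
  z = (-1 - (-2)·0.054 - (-2)·-0.166) / (6) = -0.204

(0.054, -0.166, -0.204)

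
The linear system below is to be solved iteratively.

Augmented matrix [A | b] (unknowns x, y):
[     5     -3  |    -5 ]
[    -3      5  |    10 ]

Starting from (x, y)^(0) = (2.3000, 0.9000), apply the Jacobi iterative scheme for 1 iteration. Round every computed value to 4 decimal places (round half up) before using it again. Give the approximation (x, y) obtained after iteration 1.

(-0.4600, 3.3800)

Iteration 1:
  x = (-5 - (-3)·0.9000) / (5) = -0.4600
  y = (10 - (-3)·2.3000) / (5) = 3.3800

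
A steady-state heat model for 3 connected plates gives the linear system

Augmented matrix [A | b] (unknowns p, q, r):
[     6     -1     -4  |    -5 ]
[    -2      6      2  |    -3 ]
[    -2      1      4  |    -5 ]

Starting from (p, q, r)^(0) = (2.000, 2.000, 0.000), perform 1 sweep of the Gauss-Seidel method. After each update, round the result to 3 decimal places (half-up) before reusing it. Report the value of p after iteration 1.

Iteration 1:
  p = (-5 - (-1)·2.000 - (-4)·0.000) / (6) = -0.500
  q = (-3 - (-2)·-0.500 - (2)·0.000) / (6) = -0.667
  r = (-5 - (-2)·-0.500 - (1)·-0.667) / (4) = -1.333

-0.500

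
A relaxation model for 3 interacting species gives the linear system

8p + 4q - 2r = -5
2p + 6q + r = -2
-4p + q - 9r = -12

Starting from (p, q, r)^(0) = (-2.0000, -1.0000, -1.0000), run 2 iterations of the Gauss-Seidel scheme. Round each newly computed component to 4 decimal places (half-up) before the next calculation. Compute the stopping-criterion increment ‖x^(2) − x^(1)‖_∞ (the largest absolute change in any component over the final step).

0.4641

Iteration 1:
  p = (-5 - (4)·-1.0000 - (-2)·-1.0000) / (8) = -0.3750
  q = (-2 - (2)·-0.3750 - (1)·-1.0000) / (6) = -0.0417
  r = (-12 - (-4)·-0.3750 - (1)·-0.0417) / (-9) = 1.4954
Iteration 2:
  p = (-5 - (4)·-0.0417 - (-2)·1.4954) / (8) = -0.2303
  q = (-2 - (2)·-0.2303 - (1)·1.4954) / (6) = -0.5058
  r = (-12 - (-4)·-0.2303 - (1)·-0.5058) / (-9) = 1.3795
Change: (0.1447, -0.4641, -0.1159) → max |·| = 0.4641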